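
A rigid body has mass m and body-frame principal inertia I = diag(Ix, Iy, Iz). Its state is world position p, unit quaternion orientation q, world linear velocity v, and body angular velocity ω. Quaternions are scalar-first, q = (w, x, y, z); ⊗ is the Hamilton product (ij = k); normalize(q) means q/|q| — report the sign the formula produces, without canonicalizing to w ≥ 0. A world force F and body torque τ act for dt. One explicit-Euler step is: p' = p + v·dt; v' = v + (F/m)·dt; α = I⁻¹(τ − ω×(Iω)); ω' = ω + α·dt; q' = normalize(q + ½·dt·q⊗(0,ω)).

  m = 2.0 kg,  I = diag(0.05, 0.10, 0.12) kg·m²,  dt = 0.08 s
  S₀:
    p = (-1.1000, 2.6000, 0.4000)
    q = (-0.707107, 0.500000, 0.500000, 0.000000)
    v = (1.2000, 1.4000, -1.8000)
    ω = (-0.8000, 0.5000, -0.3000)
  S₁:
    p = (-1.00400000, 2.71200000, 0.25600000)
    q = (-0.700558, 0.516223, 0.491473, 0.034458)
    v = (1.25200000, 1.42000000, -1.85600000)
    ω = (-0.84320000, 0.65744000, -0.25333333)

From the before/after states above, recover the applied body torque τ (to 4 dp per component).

Δω = ω₁−ω₀ = (-0.04320000, 0.15744000, 0.04666667)
τ = I·(Δω/dt) + ω₀×(Iω₀) = (-0.0300, 0.1800, 0.0500)

τ = (-0.0300, 0.1800, 0.0500)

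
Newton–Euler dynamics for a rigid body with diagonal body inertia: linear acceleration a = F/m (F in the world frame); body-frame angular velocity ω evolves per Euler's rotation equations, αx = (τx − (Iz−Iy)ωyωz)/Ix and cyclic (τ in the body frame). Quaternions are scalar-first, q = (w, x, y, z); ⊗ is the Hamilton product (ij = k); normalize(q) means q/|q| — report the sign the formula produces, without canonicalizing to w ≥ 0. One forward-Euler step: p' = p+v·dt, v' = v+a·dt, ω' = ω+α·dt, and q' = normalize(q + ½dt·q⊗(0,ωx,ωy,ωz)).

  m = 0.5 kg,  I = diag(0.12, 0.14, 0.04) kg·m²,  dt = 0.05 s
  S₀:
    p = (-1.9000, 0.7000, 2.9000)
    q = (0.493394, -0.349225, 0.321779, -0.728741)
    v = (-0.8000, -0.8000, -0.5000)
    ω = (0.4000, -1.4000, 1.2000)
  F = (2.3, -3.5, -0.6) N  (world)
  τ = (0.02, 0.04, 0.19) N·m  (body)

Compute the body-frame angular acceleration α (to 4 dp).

α = (-1.2333, 0.0114, 5.0300)

ω×(Iω) gyroscopic = (0.1680, 0.0384, -0.0112)
α = I⁻¹(τ − ω×Iω) = (-1.2333, 0.0114, 5.0300)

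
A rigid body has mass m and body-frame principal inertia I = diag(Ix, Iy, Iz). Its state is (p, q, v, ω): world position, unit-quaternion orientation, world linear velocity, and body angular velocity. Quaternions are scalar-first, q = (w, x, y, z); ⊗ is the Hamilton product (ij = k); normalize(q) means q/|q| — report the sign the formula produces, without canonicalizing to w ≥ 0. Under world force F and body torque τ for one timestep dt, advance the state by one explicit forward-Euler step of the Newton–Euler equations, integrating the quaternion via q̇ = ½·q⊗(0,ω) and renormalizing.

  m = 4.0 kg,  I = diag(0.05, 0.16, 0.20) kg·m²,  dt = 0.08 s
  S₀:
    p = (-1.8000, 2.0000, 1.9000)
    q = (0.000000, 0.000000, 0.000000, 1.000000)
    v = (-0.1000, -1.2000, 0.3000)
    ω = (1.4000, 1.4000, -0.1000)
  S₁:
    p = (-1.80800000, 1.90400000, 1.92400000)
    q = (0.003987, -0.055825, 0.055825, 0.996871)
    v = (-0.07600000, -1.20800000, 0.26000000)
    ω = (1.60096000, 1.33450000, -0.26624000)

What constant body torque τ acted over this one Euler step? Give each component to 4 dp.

ω₁ − ω₀ = (0.20096000, -0.06550000, -0.16624000)
I·α + gyro = (0.1200, -0.1100, -0.2000)

τ = (0.1200, -0.1100, -0.2000)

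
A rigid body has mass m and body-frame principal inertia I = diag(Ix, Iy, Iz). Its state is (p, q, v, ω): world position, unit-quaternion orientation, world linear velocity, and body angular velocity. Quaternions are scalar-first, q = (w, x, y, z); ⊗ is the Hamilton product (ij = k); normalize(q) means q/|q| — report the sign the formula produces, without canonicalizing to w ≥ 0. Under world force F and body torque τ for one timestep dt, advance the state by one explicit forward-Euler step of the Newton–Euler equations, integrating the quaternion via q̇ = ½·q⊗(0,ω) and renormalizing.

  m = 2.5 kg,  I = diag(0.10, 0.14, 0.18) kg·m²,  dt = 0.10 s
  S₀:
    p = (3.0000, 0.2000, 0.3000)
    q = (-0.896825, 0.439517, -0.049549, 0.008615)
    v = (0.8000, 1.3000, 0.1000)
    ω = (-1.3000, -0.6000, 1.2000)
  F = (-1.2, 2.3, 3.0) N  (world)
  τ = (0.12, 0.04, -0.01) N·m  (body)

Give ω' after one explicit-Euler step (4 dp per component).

gyro term ω×Iω = (-0.0288, 0.1248, 0.0312)
α = I⁻¹(τ − ω×Iω) = (1.4880, -0.6057, -0.2289)
new body rate ω' = (-1.1512, -0.6606, 1.1771)

ω' = (-1.1512, -0.6606, 1.1771)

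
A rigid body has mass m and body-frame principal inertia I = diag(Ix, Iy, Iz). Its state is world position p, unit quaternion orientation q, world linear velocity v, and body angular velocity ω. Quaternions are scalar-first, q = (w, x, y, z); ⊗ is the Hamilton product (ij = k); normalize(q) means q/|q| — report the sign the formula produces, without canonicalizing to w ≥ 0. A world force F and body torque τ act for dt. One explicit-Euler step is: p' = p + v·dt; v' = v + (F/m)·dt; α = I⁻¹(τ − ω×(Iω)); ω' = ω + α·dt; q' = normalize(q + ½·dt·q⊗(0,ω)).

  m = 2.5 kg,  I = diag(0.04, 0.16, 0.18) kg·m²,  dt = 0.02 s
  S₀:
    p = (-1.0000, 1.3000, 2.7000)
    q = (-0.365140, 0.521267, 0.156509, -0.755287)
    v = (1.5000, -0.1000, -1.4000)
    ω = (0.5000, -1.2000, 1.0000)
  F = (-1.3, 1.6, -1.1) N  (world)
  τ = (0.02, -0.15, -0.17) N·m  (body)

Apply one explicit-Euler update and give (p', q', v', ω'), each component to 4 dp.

p' = p + v·dt = (-0.9700, 1.2980, 2.6720)
v' = v + a·dt = (1.4896, -0.0872, -1.4088)
gyro term ω×Iω = (-0.0240, -0.0700, -0.0720)
(τ − ω×Iω)/I = (1.1000, -0.5000, -0.5444)
ω + α·dt = (0.5220, -1.2100, 0.9891)
2q̇ = q⊗(0,ω) = (0.6824643, -0.9324054, -0.4607425, -1.0689149)
q + ½dt·q⊗(0,ω), renormalized = (-0.3583, 0.5119, 0.1519, -0.7659)

p' = (-0.9700, 1.2980, 2.6720)
q' = (-0.3583, 0.5119, 0.1519, -0.7659)
v' = (1.4896, -0.0872, -1.4088)
ω' = (0.5220, -1.2100, 0.9891)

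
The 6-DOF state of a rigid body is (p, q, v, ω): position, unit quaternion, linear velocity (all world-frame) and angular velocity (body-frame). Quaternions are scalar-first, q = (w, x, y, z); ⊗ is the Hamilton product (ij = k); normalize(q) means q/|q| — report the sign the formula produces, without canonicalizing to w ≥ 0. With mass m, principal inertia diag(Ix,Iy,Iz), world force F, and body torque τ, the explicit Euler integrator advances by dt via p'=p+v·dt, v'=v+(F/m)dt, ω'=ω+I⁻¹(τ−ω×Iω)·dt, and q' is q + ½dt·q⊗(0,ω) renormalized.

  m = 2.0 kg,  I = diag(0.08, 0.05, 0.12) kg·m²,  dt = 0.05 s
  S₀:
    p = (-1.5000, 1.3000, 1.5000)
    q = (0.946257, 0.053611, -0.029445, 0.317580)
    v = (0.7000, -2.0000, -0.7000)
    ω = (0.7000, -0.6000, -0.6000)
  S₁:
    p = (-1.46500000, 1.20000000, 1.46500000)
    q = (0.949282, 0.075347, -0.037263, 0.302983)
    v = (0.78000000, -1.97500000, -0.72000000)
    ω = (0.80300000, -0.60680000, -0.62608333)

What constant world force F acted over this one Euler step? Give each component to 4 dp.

F = (3.2000, 1.0000, -0.8000)

velocity change Δv = (0.08000000, 0.02500000, -0.02000000)
applied force F = (3.2000, 1.0000, -0.8000)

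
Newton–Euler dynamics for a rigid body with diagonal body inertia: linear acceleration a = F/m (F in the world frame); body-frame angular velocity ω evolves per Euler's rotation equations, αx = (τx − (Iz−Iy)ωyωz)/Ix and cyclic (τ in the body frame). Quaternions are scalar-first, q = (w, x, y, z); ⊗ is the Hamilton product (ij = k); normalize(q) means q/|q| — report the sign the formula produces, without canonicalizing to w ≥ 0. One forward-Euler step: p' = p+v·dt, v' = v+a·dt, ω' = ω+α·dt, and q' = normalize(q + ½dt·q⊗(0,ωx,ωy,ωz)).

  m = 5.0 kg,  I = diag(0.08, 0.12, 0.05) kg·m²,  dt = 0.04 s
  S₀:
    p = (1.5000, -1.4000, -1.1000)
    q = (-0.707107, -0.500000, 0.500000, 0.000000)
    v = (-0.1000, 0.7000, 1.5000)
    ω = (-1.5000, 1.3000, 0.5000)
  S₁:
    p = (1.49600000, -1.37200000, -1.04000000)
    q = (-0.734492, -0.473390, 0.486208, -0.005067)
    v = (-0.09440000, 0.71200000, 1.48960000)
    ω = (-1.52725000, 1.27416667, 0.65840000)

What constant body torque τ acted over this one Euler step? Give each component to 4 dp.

τ = (-0.1000, -0.1000, 0.1200)

rate change Δω = (-0.02725000, -0.02583333, 0.15840000)
precession coupling = (-0.0455, -0.0225, -0.0780)
applied torque τ = (-0.1000, -0.1000, 0.1200)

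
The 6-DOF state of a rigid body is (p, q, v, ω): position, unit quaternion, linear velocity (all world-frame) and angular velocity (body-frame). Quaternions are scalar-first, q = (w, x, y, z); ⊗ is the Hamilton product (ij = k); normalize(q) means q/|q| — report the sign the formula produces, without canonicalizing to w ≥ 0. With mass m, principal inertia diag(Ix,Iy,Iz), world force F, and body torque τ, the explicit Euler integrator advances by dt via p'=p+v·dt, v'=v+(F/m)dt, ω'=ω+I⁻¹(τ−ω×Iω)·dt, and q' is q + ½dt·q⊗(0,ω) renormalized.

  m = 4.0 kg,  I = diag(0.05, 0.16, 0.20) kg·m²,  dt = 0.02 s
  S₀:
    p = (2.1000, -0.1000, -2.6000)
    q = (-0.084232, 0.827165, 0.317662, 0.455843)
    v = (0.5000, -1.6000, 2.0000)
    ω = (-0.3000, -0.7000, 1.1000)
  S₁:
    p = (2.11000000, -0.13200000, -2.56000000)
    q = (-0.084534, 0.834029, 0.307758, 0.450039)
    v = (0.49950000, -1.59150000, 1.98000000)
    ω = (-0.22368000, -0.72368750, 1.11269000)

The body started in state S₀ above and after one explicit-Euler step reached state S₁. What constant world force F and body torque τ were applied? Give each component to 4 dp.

F = (-0.1000, 1.7000, -4.0000)
τ = (0.1600, -0.1400, 0.1500)

ω₁ − ω₀ = (0.07632000, -0.02368750, 0.01269000)
applied torque τ = (0.1600, -0.1400, 0.1500)
Δv = v₁−v₀ = (-0.00050000, 0.00850000, -0.02000000)
applied force F = (-0.1000, 1.7000, -4.0000)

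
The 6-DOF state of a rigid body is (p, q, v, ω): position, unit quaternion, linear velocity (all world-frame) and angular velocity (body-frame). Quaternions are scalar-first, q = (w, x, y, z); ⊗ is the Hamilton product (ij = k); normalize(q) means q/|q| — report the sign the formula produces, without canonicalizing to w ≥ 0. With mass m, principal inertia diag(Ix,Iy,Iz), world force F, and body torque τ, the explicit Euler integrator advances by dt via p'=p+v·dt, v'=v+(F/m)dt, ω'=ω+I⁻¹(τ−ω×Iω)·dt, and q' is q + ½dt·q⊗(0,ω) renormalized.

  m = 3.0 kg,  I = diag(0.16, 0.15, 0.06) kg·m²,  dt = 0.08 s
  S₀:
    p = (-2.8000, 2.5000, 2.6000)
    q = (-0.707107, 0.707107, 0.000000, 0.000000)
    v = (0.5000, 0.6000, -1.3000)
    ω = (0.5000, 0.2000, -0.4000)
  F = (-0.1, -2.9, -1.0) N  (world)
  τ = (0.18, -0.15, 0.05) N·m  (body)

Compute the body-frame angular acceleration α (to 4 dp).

α = (1.0800, -0.8667, 0.8500)

precession coupling ω×(Iω) = (0.0072, -0.0200, -0.0010)
α = I⁻¹(τ − ω×Iω) = (1.0800, -0.8667, 0.8500)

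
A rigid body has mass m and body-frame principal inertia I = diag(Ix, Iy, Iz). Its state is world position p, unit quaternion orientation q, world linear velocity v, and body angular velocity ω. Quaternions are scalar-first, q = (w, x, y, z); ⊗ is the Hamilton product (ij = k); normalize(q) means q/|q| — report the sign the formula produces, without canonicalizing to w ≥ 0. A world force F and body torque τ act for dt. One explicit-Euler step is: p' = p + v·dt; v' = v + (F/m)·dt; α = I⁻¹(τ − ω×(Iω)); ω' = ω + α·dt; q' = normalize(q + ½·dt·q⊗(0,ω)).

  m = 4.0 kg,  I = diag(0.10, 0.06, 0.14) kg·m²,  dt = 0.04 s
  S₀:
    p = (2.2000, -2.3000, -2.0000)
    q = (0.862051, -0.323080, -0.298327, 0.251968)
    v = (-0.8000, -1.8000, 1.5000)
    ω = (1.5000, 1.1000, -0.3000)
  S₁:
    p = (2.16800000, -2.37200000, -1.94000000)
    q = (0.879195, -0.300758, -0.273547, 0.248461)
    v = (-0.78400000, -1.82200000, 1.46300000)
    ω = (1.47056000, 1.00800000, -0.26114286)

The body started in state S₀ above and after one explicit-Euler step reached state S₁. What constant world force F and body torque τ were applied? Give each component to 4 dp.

F = (1.6000, -2.2000, -3.7000)
τ = (-0.1000, -0.1200, 0.0700)

ω₁ − ω₀ = (-0.02944000, -0.09200000, 0.03885714)
I·α + gyro = (-0.1000, -0.1200, 0.0700)
Δv = v₁−v₀ = (0.01600000, -0.02200000, -0.03700000)
applied force F = (1.6000, -2.2000, -3.7000)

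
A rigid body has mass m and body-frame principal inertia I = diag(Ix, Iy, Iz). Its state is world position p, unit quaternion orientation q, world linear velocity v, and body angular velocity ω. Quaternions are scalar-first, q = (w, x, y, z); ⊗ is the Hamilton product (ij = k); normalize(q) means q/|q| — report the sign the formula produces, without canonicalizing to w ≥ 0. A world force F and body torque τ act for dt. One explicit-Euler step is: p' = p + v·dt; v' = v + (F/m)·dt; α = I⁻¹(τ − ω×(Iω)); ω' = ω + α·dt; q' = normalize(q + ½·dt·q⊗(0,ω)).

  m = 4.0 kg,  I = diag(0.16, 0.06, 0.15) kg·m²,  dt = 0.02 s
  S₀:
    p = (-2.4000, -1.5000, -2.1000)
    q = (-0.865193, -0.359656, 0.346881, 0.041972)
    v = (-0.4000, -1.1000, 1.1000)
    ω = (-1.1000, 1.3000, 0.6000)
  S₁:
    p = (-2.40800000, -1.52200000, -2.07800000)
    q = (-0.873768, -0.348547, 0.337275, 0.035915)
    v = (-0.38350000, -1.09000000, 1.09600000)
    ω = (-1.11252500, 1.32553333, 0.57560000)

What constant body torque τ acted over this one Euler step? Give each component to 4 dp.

τ = (-0.0300, 0.0700, -0.0400)

rate change Δω = (-0.01252500, 0.02553333, -0.02440000)
gyro term ω₀×Iω₀ = (0.0702, -0.0066, 0.1430)
I·α + gyro = (-0.0300, 0.0700, -0.0400)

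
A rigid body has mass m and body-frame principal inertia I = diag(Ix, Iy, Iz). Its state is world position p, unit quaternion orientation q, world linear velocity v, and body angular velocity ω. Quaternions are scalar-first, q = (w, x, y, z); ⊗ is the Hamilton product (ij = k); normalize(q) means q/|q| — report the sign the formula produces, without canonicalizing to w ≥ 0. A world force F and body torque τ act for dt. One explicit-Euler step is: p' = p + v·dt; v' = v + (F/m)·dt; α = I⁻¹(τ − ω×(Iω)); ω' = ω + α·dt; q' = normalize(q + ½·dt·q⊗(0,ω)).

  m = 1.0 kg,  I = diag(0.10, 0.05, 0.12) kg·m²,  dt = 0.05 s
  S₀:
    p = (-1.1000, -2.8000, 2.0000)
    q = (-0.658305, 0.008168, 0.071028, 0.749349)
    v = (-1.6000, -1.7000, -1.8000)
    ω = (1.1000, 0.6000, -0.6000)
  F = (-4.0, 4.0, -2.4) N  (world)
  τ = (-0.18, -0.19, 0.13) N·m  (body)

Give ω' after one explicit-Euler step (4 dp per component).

(τ − ω×Iω)/I = (-1.5480, -4.0640, 1.3583)
new body rate ω' = (1.0226, 0.3968, -0.5321)

ω' = (1.0226, 0.3968, -0.5321)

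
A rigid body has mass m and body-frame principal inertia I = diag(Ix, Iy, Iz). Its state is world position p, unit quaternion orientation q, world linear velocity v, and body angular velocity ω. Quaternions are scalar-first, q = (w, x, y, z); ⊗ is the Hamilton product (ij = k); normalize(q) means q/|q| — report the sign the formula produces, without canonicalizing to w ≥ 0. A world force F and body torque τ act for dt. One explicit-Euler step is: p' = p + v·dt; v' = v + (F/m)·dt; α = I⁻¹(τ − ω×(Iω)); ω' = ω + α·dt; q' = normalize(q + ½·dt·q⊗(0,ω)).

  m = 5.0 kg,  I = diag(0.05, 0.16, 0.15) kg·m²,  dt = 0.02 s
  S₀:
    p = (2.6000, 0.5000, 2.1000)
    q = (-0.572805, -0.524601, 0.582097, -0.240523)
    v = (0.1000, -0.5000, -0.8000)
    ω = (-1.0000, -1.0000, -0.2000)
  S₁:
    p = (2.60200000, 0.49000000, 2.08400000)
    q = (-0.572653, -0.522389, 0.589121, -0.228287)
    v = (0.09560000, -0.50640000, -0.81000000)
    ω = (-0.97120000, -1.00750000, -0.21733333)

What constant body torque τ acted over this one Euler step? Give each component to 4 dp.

τ = (0.0700, -0.0800, -0.0200)

Δω = ω₁−ω₀ = (0.02880000, -0.00750000, -0.01733333)
τ = I·(Δω/dt) + ω₀×(Iω₀) = (0.0700, -0.0800, -0.0200)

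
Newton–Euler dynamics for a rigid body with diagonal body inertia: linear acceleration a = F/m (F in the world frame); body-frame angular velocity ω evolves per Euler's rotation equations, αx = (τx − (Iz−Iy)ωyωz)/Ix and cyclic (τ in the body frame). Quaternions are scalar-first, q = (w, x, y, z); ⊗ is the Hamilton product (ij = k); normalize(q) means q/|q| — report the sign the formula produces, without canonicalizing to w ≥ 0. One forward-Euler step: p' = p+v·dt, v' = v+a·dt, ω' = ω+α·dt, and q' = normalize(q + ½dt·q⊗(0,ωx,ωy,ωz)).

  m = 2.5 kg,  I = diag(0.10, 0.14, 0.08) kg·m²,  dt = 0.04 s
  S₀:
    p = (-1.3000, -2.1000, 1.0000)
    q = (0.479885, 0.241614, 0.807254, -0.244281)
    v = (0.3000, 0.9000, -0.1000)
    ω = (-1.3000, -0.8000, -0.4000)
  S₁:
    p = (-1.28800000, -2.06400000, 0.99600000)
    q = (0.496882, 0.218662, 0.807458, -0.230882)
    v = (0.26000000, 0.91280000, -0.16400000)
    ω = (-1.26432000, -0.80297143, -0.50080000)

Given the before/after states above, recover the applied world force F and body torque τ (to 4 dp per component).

rate change Δω = (0.03568000, -0.00297143, -0.10080000)
precession coupling = (-0.0192, 0.0104, 0.0416)
I·α + gyro = (0.0700, 0.0000, -0.1600)
velocity change Δv = (-0.04000000, 0.01280000, -0.06400000)
F = m·Δv/dt = (-2.5000, 0.8000, -4.0000)

F = (-2.5000, 0.8000, -4.0000)
τ = (0.0700, 0.0000, -0.1600)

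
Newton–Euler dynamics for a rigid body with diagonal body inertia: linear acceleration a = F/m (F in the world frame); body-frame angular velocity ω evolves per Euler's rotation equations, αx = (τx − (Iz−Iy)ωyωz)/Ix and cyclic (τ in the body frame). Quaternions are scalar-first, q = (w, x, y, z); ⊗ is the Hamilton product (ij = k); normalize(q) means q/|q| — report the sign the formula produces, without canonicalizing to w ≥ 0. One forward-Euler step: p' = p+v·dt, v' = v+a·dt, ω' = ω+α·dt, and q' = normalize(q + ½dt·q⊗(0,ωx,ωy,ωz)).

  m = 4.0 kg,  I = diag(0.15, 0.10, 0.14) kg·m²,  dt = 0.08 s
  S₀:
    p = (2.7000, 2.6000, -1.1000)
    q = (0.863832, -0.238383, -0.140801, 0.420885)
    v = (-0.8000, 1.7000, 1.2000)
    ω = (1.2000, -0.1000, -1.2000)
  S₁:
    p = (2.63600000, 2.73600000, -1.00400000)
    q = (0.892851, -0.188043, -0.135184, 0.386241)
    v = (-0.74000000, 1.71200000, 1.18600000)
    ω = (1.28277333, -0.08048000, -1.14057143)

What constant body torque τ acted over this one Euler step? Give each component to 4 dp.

Δω = ω₁−ω₀ = (0.08277333, 0.01952000, 0.05942857)
applied torque τ = (0.1600, 0.0100, 0.1100)

τ = (0.1600, 0.0100, 0.1100)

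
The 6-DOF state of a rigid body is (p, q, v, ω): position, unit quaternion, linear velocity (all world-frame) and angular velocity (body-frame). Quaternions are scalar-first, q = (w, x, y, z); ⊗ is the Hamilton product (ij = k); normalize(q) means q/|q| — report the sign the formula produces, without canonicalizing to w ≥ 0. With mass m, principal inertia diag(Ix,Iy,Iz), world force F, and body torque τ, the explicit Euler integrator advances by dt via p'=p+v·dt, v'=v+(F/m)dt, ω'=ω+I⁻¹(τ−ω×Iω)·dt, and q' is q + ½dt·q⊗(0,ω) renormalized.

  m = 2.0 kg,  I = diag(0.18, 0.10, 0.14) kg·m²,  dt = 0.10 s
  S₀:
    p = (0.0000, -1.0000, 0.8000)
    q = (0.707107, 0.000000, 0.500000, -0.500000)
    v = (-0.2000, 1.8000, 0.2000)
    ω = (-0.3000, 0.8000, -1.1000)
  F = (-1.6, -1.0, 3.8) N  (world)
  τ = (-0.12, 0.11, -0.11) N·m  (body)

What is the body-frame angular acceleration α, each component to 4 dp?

α = (-0.4711, 0.9680, -0.9229)

precession coupling ω×(Iω) = (-0.0352, 0.0132, 0.0192)
(τ − ω×Iω)/I = (-0.4711, 0.9680, -0.9229)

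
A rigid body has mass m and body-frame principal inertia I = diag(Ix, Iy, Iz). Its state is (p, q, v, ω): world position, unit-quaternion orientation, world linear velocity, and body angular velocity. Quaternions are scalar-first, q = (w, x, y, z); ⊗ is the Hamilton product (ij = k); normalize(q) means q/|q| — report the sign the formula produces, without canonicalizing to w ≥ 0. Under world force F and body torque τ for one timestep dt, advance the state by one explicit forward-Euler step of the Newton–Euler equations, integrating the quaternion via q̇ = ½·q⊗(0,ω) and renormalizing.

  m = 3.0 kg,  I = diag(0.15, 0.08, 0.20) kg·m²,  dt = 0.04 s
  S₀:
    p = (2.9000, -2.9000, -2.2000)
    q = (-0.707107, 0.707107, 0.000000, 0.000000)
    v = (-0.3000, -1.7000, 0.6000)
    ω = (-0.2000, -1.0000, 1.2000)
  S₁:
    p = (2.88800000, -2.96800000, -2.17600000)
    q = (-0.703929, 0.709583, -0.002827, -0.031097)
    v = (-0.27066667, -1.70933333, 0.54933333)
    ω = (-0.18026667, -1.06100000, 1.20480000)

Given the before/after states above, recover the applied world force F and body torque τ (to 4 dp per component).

Δω = ω₁−ω₀ = (0.01973333, -0.06100000, 0.00480000)
gyro term ω₀×Iω₀ = (-0.1440, 0.0120, -0.0140)
I·α + gyro = (-0.0700, -0.1100, 0.0100)
Δv = v₁−v₀ = (0.02933333, -0.00933333, -0.05066667)
F = m·Δv/dt = (2.2000, -0.7000, -3.8000)

F = (2.2000, -0.7000, -3.8000)
τ = (-0.0700, -0.1100, 0.0100)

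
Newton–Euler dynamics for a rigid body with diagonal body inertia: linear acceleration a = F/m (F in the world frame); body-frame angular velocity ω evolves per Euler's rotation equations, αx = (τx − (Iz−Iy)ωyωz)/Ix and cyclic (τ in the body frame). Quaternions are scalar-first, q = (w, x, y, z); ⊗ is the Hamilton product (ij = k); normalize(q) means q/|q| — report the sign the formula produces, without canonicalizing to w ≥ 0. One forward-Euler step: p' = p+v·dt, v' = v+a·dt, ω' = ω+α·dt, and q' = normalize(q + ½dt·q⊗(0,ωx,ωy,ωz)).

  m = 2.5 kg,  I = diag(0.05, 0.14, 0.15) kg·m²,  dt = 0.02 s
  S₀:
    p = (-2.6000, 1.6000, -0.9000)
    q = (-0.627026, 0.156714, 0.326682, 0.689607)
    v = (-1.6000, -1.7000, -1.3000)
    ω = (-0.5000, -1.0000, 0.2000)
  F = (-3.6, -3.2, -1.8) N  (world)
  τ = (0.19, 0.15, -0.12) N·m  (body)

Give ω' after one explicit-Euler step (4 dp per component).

(τ − ω×Iω)/I = (3.8400, 1.0000, -1.1000)
new body rate ω' = (-0.4232, -0.9800, 0.1780)

ω' = (-0.4232, -0.9800, 0.1780)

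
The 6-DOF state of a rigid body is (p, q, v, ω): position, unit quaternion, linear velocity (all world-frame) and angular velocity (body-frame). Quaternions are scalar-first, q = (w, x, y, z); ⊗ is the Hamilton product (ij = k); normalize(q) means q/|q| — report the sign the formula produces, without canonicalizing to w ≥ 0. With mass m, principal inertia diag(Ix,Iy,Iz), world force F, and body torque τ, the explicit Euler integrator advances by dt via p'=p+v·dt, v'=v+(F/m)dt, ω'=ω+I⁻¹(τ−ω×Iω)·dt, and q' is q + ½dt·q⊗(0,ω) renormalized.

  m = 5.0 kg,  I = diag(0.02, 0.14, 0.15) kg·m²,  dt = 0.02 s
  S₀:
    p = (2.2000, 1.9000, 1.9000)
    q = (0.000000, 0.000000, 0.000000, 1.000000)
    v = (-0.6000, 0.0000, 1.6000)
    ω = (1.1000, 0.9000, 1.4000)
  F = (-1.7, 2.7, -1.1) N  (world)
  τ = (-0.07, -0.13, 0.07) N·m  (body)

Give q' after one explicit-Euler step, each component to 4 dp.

q' = (-0.0140, -0.0090, 0.0110, 0.9998)

q⊗(0,ω) = (-1.4000000, -0.9000000, 1.1000000, 0.0000000)
q + ½dt·q⊗(0,ω), renormalized = (-0.0140, -0.0090, 0.0110, 0.9998)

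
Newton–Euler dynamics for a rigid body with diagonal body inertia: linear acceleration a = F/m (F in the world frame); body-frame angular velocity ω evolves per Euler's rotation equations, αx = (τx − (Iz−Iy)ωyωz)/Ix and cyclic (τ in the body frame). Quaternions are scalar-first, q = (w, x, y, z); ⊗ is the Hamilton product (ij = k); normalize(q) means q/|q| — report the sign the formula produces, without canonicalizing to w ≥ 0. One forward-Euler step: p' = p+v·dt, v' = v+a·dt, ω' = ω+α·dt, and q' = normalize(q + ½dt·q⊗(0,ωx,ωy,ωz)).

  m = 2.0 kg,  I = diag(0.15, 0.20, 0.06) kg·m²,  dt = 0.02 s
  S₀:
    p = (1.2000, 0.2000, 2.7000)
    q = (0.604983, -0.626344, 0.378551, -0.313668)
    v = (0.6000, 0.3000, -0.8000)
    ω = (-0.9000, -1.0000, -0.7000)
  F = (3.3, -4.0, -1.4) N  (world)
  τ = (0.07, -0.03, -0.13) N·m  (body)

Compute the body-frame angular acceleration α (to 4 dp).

gyro term ω×Iω = (-0.0980, 0.0567, 0.0450)
angular accel α = (1.1200, -0.4335, -2.9167)

α = (1.1200, -0.4335, -2.9167)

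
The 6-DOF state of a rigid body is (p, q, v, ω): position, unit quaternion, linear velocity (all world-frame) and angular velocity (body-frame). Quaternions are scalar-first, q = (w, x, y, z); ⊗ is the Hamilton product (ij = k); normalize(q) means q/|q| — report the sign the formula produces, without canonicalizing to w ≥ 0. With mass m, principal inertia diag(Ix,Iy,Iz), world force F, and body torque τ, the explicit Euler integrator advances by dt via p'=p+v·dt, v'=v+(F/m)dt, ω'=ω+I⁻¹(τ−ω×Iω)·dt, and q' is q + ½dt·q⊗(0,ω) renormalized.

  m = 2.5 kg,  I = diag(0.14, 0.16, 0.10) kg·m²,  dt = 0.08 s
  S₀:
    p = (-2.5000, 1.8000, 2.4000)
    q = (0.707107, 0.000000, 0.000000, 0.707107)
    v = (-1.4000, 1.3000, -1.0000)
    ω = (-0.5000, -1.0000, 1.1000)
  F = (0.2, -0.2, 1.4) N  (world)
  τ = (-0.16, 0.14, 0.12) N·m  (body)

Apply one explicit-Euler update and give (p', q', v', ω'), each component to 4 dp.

gyro term ω×Iω = (0.0660, -0.0220, 0.0100)
α = I⁻¹(τ − ω×Iω) = (-1.6143, 1.0125, 1.1000)
new body rate ω' = (-0.6291, -0.9190, 1.1880)
q⊗(0,ω) = (-0.7778177, 0.3535535, -1.0606605, 0.7778177)
q + ½dt·q⊗(0,ω), renormalized = (0.6747, 0.0141, -0.0423, 0.7368)
p' = p + v·dt = (-2.6120, 1.9040, 2.3200)
v + (F/m)dt = (-1.3936, 1.2936, -0.9552)

p' = (-2.6120, 1.9040, 2.3200)
q' = (0.6747, 0.0141, -0.0423, 0.7368)
v' = (-1.3936, 1.2936, -0.9552)
ω' = (-0.6291, -0.9190, 1.1880)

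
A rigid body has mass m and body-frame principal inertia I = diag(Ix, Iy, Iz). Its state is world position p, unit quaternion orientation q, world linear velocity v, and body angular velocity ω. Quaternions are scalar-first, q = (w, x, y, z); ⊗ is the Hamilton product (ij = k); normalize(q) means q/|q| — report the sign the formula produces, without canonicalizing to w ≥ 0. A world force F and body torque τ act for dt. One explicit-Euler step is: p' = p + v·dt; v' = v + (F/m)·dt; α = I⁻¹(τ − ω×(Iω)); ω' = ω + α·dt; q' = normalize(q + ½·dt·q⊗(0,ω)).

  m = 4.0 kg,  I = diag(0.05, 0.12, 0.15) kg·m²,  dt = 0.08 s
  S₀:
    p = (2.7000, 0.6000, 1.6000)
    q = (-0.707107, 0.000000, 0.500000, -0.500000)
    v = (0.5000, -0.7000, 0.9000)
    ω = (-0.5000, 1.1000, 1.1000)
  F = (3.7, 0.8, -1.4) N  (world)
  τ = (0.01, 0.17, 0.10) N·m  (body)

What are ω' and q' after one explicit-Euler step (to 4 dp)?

ω' = (-0.5421, 1.1767, 1.1739)
q' = (-0.7056, 0.0580, 0.4779, -0.5200)

gyro term ω×Iω = (0.0363, 0.0550, -0.0385)
α = I⁻¹(τ − ω×Iω) = (-0.5260, 0.9583, 0.9233)
new body rate ω' = (-0.5421, 1.1767, 1.1739)
Hamilton product q⊗(0,ω) = (0.0000000, 1.4535535, -0.5278177, -0.5278177)
q' = normalize(q + ½dt·q⊗(0,ω)) = (-0.7056, 0.0580, 0.4779, -0.5200)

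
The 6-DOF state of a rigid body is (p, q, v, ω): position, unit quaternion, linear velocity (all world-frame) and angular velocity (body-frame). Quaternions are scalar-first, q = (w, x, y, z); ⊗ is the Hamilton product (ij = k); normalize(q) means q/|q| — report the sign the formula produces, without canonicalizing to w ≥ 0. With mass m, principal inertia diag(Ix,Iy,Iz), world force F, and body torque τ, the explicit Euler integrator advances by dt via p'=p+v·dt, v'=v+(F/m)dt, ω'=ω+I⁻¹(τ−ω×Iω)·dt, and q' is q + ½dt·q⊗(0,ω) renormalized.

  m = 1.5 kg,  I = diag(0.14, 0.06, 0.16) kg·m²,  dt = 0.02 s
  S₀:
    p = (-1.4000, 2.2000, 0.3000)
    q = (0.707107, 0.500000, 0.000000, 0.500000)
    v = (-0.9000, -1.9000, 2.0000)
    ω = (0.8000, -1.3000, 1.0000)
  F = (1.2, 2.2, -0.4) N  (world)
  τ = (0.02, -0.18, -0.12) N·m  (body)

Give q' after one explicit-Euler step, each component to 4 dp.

q' = (0.6980, 0.5121, -0.0102, 0.5005)

2q̇ = q⊗(0,ω) = (-0.9000000, 1.2156856, -1.0192391, 0.0571070)
q' = normalize(q + ½dt·q⊗(0,ω)) = (0.6980, 0.5121, -0.0102, 0.5005)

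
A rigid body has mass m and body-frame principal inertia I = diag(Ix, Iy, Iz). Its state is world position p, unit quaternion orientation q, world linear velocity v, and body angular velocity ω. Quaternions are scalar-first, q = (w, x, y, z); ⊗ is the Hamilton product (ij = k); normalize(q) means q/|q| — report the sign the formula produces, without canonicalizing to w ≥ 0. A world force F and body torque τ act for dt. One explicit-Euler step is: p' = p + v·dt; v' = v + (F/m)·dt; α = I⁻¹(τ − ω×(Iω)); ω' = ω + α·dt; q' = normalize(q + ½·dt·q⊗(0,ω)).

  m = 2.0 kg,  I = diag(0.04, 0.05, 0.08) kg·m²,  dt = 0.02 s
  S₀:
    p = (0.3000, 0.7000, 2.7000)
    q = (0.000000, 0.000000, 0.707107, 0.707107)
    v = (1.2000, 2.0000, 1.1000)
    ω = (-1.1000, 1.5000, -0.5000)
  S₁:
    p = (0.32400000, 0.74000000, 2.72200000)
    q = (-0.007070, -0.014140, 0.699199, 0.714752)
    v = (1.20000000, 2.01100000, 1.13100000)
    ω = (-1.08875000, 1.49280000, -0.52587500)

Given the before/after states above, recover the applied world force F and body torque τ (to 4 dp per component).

F = (0.0000, 1.1000, 3.1000)
τ = (0.0000, -0.0400, -0.1200)

v₁ − v₀ = (0.00000000, 0.01100000, 0.03100000)
applied force F = (0.0000, 1.1000, 3.1000)
ω₁ − ω₀ = (0.01125000, -0.00720000, -0.02587500)
I·α + gyro = (0.0000, -0.0400, -0.1200)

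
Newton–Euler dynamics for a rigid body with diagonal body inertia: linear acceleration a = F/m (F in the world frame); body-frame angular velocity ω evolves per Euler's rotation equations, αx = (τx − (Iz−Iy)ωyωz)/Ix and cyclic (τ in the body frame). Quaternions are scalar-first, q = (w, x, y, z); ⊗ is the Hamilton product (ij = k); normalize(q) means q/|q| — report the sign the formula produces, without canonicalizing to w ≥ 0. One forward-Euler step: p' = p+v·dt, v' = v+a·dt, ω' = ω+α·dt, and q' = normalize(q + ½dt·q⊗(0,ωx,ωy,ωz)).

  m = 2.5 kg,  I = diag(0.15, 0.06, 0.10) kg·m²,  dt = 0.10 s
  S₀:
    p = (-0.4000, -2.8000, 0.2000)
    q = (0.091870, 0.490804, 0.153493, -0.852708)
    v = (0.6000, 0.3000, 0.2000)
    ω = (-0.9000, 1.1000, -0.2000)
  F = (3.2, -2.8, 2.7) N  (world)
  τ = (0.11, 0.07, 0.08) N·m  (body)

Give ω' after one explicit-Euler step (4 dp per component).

ω' = (-0.8208, 1.2017, -0.2091)

precession coupling ω×(Iω) = (-0.0088, 0.0090, 0.0891)
(τ − ω×Iω)/I = (0.7920, 1.0167, -0.0910)
ω + α·dt = (-0.8208, 1.2017, -0.2091)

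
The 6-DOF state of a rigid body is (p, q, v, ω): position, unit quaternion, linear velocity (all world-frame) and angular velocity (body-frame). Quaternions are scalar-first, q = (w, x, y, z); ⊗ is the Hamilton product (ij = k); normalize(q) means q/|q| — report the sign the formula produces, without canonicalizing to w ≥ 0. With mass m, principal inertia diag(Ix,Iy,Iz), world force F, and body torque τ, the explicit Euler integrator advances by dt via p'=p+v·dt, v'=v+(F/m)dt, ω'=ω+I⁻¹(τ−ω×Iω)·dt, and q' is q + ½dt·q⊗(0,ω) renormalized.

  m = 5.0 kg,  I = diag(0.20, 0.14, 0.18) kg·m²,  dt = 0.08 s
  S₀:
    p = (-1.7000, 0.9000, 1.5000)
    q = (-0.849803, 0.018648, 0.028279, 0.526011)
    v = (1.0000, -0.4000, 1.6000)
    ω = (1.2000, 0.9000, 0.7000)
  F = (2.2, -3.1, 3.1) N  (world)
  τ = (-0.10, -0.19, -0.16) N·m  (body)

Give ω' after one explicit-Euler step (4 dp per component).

ω' = (1.1499, 0.7818, 0.6577)

ω×(Iω) gyroscopic = (0.0252, 0.0168, -0.0648)
angular accel α = (-0.6260, -1.4771, -0.5289)
new body rate ω' = (1.1499, 0.7818, 0.6577)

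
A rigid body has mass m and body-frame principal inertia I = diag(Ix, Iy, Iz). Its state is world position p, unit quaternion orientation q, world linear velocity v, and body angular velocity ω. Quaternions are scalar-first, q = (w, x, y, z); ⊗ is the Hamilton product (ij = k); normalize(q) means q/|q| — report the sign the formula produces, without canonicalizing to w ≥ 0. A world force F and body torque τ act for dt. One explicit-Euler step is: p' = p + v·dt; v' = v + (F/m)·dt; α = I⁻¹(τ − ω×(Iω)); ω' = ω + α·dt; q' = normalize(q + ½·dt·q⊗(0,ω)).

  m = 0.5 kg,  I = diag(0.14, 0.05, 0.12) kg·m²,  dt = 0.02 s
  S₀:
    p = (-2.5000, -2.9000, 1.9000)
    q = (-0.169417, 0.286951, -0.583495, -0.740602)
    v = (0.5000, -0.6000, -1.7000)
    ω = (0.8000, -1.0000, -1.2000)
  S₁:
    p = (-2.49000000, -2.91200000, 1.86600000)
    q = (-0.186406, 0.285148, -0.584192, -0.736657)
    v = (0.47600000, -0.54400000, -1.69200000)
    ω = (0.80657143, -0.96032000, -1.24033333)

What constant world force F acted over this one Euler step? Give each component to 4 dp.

v₁ − v₀ = (-0.02400000, 0.05600000, 0.00800000)
F = m·Δv/dt = (-0.6000, 1.4000, 0.2000)

F = (-0.6000, 1.4000, 0.2000)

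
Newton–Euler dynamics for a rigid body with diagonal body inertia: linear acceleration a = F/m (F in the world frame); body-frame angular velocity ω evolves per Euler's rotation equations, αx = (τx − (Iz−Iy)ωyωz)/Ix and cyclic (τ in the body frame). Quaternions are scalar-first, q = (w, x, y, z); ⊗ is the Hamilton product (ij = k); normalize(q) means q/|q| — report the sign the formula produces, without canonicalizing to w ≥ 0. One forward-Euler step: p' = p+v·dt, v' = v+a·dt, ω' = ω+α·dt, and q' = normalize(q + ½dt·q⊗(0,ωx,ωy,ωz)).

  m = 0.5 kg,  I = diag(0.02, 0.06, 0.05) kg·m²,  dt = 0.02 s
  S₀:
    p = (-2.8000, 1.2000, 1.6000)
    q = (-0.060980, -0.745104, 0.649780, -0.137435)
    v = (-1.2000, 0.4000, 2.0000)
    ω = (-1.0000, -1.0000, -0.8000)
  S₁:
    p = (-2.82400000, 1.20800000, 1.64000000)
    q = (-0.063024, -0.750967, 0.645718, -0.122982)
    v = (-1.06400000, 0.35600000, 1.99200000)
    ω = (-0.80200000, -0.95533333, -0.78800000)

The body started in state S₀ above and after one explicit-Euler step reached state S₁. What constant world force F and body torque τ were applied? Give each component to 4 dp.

F = (3.4000, -1.1000, -0.2000)
τ = (0.1900, 0.1100, 0.0700)

ω₁ − ω₀ = (0.19800000, 0.04466667, 0.01200000)
τ = I·(Δω/dt) + ω₀×(Iω₀) = (0.1900, 0.1100, 0.0700)
v₁ − v₀ = (0.13600000, -0.04400000, -0.00800000)
m·(v₁−v₀)/dt = (3.4000, -1.1000, -0.2000)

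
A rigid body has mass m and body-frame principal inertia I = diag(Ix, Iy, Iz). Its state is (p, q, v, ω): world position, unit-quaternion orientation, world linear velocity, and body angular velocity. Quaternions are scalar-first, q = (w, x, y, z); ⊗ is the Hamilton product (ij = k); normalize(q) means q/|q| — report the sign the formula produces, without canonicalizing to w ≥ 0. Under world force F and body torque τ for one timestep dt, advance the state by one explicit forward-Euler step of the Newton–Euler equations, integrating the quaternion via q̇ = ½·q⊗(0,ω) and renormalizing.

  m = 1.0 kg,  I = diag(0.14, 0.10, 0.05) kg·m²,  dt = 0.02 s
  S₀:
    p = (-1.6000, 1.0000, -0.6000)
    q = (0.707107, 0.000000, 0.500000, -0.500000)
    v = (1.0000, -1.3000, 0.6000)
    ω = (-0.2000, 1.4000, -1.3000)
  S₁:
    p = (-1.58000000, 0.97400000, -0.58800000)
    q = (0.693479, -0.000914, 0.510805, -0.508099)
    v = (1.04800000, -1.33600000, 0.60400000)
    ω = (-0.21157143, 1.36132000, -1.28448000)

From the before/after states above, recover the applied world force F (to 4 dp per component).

F = (2.4000, -1.8000, 0.2000)

Δv = v₁−v₀ = (0.04800000, -0.03600000, 0.00400000)
m·(v₁−v₀)/dt = (2.4000, -1.8000, 0.2000)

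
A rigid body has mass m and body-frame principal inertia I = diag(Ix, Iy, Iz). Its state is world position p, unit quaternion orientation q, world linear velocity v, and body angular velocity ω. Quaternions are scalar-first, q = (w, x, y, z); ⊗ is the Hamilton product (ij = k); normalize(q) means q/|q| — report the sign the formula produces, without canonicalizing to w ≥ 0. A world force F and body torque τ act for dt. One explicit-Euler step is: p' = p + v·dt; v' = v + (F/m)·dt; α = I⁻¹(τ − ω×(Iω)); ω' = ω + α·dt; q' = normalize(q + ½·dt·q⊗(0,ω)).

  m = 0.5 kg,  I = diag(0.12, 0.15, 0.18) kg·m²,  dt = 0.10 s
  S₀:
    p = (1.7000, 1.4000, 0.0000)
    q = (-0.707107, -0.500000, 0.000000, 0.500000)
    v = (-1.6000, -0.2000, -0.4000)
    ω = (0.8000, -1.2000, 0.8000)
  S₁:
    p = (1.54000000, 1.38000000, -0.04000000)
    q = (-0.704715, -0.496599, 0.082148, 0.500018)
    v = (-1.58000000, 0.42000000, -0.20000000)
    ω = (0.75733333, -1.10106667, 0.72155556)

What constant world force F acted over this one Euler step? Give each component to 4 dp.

F = (0.1000, 3.1000, 1.0000)

v₁ − v₀ = (0.02000000, 0.62000000, 0.20000000)
applied force F = (0.1000, 3.1000, 1.0000)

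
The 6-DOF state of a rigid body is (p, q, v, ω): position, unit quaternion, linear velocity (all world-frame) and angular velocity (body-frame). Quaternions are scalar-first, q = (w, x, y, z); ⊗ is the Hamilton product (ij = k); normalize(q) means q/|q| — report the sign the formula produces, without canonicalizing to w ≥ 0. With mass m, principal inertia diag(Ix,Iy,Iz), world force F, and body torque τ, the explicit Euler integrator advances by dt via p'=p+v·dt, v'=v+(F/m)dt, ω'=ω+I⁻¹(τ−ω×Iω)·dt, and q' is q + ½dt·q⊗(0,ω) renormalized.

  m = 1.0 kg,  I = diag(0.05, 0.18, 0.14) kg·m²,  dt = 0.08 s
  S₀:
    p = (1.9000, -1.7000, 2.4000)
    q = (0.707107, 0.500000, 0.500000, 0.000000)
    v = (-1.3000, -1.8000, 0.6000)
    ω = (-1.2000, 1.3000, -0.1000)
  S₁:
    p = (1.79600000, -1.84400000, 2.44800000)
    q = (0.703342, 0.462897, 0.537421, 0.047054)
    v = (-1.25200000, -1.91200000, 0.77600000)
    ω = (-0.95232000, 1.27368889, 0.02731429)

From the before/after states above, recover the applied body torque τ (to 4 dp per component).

rate change Δω = (0.24768000, -0.02631111, 0.12731429)
ω₀×(Iω₀) = (0.0052, -0.0108, -0.2028)
τ = I·(Δω/dt) + ω₀×(Iω₀) = (0.1600, -0.0700, 0.0200)

τ = (0.1600, -0.0700, 0.0200)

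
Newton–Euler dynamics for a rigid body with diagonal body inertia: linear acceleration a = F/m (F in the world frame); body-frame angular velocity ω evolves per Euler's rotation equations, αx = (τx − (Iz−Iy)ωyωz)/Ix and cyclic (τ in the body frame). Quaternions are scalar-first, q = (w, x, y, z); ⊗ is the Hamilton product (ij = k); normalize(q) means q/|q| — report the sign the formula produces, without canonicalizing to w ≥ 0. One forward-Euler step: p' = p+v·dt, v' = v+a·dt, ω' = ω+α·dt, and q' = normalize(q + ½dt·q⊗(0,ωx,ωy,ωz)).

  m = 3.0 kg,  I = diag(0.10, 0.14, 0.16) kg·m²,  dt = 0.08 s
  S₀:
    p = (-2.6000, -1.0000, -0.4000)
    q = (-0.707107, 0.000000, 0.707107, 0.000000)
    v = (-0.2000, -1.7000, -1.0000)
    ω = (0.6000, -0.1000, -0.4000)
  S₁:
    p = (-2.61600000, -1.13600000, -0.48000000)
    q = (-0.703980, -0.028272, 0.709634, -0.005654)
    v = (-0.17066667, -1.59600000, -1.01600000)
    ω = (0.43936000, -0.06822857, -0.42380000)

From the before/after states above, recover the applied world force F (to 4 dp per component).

F = (1.1000, 3.9000, -0.6000)

Δv = v₁−v₀ = (0.02933333, 0.10400000, -0.01600000)
F = m·Δv/dt = (1.1000, 3.9000, -0.6000)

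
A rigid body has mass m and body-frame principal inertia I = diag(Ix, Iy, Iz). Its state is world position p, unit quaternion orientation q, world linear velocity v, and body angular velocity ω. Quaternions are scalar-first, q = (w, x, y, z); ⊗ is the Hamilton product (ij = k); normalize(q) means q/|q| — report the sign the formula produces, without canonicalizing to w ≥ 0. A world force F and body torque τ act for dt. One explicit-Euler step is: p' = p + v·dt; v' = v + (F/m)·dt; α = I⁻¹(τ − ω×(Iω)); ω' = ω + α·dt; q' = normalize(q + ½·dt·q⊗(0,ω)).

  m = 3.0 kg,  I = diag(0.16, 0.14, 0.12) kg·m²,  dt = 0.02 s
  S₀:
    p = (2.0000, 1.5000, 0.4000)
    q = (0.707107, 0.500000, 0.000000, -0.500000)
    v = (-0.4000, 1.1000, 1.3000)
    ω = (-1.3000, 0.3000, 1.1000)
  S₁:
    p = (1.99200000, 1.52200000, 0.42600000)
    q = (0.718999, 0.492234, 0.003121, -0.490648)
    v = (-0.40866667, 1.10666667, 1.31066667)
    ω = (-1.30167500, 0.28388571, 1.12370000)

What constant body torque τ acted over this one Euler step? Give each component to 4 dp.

rate change Δω = (-0.00167500, -0.01611429, 0.02370000)
applied torque τ = (-0.0200, -0.1700, 0.1500)

τ = (-0.0200, -0.1700, 0.1500)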